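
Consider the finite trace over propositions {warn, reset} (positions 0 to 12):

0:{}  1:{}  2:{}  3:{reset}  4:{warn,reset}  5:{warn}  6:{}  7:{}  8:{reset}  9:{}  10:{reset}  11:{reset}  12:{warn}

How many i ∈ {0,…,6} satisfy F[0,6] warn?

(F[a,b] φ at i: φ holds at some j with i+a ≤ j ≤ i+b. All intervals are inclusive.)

7

Evaluate at each i in [0,6]:
  i=0: ✓ (witness j=4)
  i=1: ✓ (witness j=4)
  i=2: ✓ (witness j=4)
  i=3: ✓ (witness j=4)
  i=4: ✓ (witness j=4)
  i=5: ✓ (witness j=5)
  i=6: ✓ (witness j=12)
Positions where it holds: {0, 1, 2, 3, 4, 5, 6} → 7.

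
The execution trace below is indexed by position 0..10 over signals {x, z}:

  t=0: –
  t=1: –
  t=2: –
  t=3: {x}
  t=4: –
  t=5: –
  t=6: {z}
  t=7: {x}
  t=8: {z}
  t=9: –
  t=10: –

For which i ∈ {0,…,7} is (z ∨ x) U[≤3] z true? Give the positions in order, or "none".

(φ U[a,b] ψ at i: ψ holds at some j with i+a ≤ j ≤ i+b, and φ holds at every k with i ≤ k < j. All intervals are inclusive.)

6, 7

Evaluate at each i in [0,7]:
  i=0: ✗ (no rhs in [0,3])
  i=1: ✗ (no rhs in [1,4])
  i=2: ✗ (no rhs in [2,5])
  i=3: ✗ (lhs fails at k=4 before rhs at j=6)
  i=4: ✗ (lhs fails at k=4 before rhs at j=6)
  i=5: ✗ (lhs fails at k=5 before rhs at j=6)
  i=6: ✓ (rhs at j=6)
  i=7: ✓ (rhs at j=8; lhs holds on [7,7])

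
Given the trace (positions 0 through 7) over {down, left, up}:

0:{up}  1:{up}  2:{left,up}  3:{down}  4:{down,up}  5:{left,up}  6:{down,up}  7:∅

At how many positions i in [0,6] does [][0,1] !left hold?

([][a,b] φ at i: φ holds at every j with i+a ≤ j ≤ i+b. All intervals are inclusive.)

Evaluate at each i in [0,6]:
  i=0: ✓ (all of [0,1])
  i=1: ✗ (fails at j=2)
  i=2: ✗ (fails at j=2)
  i=3: ✓ (all of [3,4])
  i=4: ✗ (fails at j=5)
  i=5: ✗ (fails at j=5)
  i=6: ✓ (all of [6,7])
Positions where it holds: {0, 3, 6} → 3.

3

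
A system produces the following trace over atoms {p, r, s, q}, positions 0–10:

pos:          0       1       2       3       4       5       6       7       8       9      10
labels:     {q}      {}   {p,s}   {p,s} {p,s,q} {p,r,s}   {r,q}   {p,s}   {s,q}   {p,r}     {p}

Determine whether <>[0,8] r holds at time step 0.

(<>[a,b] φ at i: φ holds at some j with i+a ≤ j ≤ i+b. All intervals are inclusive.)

Check r at each j in [0,8]:
  j=0: false
  j=1: false
  j=2: false
  j=3: false
  j=4: false
  j=5: true
  j=6: true
  j=7: false
  j=8: false
Found at j=5 → formula holds.

Holds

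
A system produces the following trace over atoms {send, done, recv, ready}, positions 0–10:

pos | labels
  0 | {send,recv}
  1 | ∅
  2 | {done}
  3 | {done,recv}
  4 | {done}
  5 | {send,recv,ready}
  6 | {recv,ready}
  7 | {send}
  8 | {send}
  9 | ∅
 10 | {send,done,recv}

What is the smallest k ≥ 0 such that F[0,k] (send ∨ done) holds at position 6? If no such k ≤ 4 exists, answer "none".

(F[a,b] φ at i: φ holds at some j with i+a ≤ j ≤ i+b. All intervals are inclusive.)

Scan j = 6,7,… for (send ∨ done):
  j=6: fails
  j=7: holds
First hit at j=7, so smallest k = 7-6 = 1.

1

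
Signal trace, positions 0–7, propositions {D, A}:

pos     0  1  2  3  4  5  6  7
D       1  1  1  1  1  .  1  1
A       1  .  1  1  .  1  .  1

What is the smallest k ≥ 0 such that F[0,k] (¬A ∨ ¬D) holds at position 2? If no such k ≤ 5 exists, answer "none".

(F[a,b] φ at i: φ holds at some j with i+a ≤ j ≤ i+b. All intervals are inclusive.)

2

Scan j = 2,3,… for (¬A ∨ ¬D):
  j=2: fails
  j=3: fails
  j=4: holds
First hit at j=4, so smallest k = 4-2 = 2.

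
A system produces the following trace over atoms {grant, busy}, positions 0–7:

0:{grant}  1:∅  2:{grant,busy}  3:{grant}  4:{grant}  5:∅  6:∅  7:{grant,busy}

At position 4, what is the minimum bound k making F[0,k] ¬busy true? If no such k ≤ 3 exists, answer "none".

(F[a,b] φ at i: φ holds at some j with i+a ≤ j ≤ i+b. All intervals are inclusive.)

0

Scan j = 4,5,… for ¬busy:
  j=4: holds
First hit at j=4, so smallest k = 4-4 = 0.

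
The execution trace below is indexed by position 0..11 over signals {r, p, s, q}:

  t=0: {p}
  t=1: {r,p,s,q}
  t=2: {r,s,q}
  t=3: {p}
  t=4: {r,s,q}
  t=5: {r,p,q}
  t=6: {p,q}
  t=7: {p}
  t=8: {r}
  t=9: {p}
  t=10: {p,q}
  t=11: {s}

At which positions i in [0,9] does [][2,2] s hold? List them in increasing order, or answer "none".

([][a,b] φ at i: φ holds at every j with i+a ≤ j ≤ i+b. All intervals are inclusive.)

Evaluate at each i in [0,9]:
  i=0: ✓ (all of [2,2])
  i=1: ✗ (fails at j=3)
  i=2: ✓ (all of [4,4])
  i=3: ✗ (fails at j=5)
  i=4: ✗ (fails at j=6)
  i=5: ✗ (fails at j=7)
  i=6: ✗ (fails at j=8)
  i=7: ✗ (fails at j=9)
  i=8: ✗ (fails at j=10)
  i=9: ✓ (all of [11,11])

0, 2, 9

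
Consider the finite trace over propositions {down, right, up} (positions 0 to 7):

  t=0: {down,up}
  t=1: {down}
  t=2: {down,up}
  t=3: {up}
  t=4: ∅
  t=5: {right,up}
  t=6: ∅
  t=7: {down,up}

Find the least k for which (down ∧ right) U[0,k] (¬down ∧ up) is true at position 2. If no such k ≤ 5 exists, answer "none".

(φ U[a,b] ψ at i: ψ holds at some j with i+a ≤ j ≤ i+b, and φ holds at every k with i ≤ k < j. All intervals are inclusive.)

Need earliest j ≥ 2 with (¬down ∧ up), and (down ∧ right) at every k in [2,j-1].
  j=2: rhs fails.
  j=3: rhs holds but lhs fails at k=2.
  j=4: rhs fails.
  j=5: rhs holds but lhs fails at k=2.
  j=6: rhs fails.
  j=7: rhs fails.
No witness within the range → none.

none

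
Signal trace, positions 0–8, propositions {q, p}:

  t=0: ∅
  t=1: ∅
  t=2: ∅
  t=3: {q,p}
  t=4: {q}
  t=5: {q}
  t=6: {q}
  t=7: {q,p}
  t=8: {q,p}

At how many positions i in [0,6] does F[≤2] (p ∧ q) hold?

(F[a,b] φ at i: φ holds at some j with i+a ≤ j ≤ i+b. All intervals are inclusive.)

Evaluate at each i in [0,6]:
  i=0: ✗ (none in [0,2])
  i=1: ✓ (witness j=3)
  i=2: ✓ (witness j=3)
  i=3: ✓ (witness j=3)
  i=4: ✗ (none in [4,6])
  i=5: ✓ (witness j=7)
  i=6: ✓ (witness j=7)
Positions where it holds: {1, 2, 3, 5, 6} → 5.

5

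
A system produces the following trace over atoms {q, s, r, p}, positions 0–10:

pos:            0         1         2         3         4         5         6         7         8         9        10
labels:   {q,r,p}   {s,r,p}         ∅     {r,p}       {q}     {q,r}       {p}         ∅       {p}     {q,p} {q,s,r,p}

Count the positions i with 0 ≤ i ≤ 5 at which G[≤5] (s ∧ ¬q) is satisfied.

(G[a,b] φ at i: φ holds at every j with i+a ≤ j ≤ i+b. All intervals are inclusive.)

Evaluate at each i in [0,5]:
  i=0: ✗ (fails at j=0)
  i=1: ✗ (fails at j=2)
  i=2: ✗ (fails at j=2)
  i=3: ✗ (fails at j=3)
  i=4: ✗ (fails at j=4)
  i=5: ✗ (fails at j=5)
Positions where it holds: {} → 0.

0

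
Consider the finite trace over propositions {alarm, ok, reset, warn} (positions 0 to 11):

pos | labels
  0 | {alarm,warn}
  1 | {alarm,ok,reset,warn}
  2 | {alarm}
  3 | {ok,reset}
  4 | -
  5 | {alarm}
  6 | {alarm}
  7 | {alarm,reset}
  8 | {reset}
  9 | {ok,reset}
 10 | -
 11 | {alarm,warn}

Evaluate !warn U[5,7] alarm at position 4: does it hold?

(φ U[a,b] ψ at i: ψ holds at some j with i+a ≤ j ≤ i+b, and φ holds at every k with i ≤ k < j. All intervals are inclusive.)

Need some j in [9,11] with alarm, and !warn at every k in [4,j-1].
  j=9: alarm false.
  j=10: alarm false.
  j=11: alarm holds; !warn holds at every k in [4,10] → satisfied.

True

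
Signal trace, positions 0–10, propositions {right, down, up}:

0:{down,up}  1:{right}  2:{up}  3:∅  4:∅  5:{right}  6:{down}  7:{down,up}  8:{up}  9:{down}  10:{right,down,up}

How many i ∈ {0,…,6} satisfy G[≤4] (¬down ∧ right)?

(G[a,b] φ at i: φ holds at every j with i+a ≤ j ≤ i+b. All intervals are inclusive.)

0

Evaluate at each i in [0,6]:
  i=0: ✗ (fails at j=0)
  i=1: ✗ (fails at j=2)
  i=2: ✗ (fails at j=2)
  i=3: ✗ (fails at j=3)
  i=4: ✗ (fails at j=4)
  i=5: ✗ (fails at j=6)
  i=6: ✗ (fails at j=6)
Positions where it holds: {} → 0.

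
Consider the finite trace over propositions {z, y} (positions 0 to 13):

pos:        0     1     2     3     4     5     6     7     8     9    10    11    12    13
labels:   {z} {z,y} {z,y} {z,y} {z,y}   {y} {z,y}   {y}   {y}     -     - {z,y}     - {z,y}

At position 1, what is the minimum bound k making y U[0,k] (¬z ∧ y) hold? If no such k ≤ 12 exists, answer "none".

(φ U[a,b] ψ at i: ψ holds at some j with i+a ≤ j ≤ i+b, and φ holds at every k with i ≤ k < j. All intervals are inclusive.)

Need earliest j ≥ 1 with (¬z ∧ y), and y at every k in [1,j-1].
  j=1: rhs fails.
  j=2: rhs fails.
  j=3: rhs fails.
  j=4: rhs fails.
  j=5: rhs holds; lhs holds on [1,4]. k = 4.

4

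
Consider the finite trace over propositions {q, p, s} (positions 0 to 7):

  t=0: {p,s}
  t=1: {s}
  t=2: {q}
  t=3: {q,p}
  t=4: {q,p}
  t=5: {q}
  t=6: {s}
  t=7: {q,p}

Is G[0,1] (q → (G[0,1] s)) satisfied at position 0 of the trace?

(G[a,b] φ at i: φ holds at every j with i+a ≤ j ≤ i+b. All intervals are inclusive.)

Yes

Check (q → (G[0,1] s)) at every j in [0,1]:
  j=0: antecedent false → ✓
  j=1: antecedent false → ✓
All positions satisfy it → formula holds.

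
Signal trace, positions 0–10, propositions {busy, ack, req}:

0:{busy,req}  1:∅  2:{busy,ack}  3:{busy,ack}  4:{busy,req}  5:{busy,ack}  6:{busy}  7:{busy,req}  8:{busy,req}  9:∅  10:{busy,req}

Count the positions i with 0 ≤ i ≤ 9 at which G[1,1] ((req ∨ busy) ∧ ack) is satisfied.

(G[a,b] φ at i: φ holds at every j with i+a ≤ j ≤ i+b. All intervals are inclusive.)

3

Evaluate at each i in [0,9]:
  i=0: ✗ (fails at j=1)
  i=1: ✓ (all of [2,2])
  i=2: ✓ (all of [3,3])
  i=3: ✗ (fails at j=4)
  i=4: ✓ (all of [5,5])
  i=5: ✗ (fails at j=6)
  i=6: ✗ (fails at j=7)
  i=7: ✗ (fails at j=8)
  i=8: ✗ (fails at j=9)
  i=9: ✗ (fails at j=10)
Positions where it holds: {1, 2, 4} → 3.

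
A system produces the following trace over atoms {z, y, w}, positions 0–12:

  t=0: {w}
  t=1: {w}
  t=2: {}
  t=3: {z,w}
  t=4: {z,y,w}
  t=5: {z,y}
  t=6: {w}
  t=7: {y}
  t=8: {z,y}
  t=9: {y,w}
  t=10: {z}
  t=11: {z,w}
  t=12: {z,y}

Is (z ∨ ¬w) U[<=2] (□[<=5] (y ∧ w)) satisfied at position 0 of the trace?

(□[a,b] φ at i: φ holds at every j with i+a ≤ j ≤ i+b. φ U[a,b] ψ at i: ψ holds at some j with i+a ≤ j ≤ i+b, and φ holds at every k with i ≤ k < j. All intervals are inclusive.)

Need some j in [0,2] with □[<=5] (y ∧ w), and (z ∨ ¬w) at every k in [0,j-1].
  j=0: □[<=5] (y ∧ w) — fails at 0.
  j=1: □[<=5] (y ∧ w) — fails at 1.
  j=2: □[<=5] (y ∧ w) — fails at 2.
No j in the window works → until fails.

Does not hold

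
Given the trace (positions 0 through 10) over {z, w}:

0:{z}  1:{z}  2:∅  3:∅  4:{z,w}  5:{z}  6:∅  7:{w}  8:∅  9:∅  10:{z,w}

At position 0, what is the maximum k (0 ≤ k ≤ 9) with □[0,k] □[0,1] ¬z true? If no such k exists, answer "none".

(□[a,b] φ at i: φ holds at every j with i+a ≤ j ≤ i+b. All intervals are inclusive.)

none

□[0,1] ¬z must hold from j=0 onward; find where it first fails.
  j=0: fails → no k works.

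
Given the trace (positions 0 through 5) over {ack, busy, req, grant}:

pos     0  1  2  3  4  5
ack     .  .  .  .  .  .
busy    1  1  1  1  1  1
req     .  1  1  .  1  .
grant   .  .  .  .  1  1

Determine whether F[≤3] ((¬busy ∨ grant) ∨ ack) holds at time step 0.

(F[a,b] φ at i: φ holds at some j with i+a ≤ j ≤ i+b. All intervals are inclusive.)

Check ((¬busy ∨ grant) ∨ ack) at each j in [0,3]:
  j=0: false
  j=1: false
  j=2: false
  j=3: false
No position in the window satisfies it → formula fails.

False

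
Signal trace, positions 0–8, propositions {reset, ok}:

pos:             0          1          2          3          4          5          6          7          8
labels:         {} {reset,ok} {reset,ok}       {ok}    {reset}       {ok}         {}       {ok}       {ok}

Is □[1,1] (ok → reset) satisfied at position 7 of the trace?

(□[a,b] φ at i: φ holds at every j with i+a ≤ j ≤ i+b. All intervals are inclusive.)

No

Check (ok → reset) at every j in [8,8]:
  j=8: antecedent true; consequent false → ✗
Fails at j=8 → formula fails.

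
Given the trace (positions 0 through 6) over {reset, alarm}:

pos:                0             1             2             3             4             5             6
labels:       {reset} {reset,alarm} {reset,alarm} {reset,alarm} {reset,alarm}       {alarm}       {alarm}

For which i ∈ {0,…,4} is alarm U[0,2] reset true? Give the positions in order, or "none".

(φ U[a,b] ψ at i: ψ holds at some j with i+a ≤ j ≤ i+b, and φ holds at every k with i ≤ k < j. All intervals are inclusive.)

0, 1, 2, 3, 4

Evaluate at each i in [0,4]:
  i=0: ✓ (rhs at j=0)
  i=1: ✓ (rhs at j=1)
  i=2: ✓ (rhs at j=2)
  i=3: ✓ (rhs at j=3)
  i=4: ✓ (rhs at j=4)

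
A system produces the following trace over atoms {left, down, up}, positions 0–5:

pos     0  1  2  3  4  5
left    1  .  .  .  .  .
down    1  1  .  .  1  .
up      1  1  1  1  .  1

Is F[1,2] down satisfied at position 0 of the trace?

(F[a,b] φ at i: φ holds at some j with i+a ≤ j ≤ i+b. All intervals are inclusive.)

Holds

Check down at each j in [1,2]:
  j=1: true
  j=2: false
Found at j=1 → formula holds.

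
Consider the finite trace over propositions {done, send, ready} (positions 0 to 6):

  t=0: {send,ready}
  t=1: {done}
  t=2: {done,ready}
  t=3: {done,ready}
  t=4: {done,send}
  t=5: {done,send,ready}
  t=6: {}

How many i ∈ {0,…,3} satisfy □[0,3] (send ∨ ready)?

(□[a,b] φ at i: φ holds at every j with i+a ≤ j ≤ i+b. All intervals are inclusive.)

Evaluate at each i in [0,3]:
  i=0: ✗ (fails at j=1)
  i=1: ✗ (fails at j=1)
  i=2: ✓ (all of [2,5])
  i=3: ✗ (fails at j=6)
Positions where it holds: {2} → 1.

1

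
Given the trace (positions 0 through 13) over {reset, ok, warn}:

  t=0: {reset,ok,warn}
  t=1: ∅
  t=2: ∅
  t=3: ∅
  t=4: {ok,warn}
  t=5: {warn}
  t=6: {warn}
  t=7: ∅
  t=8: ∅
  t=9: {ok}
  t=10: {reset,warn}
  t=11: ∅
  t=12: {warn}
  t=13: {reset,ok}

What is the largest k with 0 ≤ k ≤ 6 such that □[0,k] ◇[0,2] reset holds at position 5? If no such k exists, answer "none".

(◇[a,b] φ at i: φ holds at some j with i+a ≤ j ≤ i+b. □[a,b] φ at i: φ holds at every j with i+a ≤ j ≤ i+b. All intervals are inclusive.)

none

◇[0,2] reset must hold from j=5 onward; find where it first fails.
  j=5: fails → no k works.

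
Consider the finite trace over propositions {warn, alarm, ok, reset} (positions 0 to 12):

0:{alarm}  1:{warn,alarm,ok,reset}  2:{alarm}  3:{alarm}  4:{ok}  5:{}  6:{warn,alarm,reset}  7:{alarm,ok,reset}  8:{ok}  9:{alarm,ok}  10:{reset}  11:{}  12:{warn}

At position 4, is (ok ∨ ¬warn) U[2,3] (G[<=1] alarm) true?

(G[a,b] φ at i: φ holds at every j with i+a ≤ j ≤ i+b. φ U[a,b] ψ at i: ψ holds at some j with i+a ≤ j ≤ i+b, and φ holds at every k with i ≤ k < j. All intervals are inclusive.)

Need some j in [6,7] with G[<=1] alarm, and (ok ∨ ¬warn) at every k in [4,j-1].
  j=6: G[<=1] alarm holds; (ok ∨ ¬warn) holds at every k in [4,5] → satisfied.

True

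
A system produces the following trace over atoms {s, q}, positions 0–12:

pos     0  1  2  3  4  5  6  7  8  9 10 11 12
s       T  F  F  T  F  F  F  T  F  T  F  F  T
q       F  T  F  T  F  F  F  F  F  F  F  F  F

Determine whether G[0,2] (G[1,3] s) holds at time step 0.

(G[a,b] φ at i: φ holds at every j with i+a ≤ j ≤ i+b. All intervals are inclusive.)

Does not hold

Check G[1,3] s at every j in [0,2]:
  j=0: fails at 1
  j=1: fails at 2
  j=2: fails at 4
Fails at j=0 → formula fails.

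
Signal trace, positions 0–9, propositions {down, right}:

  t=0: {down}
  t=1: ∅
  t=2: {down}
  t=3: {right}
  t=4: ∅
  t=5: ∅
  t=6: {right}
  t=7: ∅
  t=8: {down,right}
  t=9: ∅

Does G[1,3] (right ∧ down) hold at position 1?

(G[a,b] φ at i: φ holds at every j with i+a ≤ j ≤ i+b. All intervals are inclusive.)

False

Check (right ∧ down) at every j in [2,4]:
  j=2: false
  j=3: false
  j=4: false
Fails at j=2 → formula fails.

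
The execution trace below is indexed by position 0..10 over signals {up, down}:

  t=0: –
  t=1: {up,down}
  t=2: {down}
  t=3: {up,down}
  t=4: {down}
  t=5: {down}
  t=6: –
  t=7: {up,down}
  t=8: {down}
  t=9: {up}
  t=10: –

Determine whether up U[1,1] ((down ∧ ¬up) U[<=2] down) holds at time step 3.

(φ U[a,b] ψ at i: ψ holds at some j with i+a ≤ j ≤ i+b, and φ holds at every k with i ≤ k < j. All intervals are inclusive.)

True

Need some j in [4,4] with ((down ∧ ¬up) U[<=2] down), and up at every k in [3,j-1].
  j=4: ((down ∧ ¬up) U[<=2] down) holds; up holds at every k in [3,3] → satisfied.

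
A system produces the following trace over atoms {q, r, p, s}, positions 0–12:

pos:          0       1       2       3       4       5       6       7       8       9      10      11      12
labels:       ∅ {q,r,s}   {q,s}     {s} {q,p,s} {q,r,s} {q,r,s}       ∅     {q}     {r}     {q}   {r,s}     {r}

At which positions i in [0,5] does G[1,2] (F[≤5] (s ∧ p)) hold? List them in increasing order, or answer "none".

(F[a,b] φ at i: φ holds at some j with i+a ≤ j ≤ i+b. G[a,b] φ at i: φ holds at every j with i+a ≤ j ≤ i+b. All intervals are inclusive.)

Evaluate at each i in [0,5]:
  i=0: ✓ (all of [1,2])
  i=1: ✓ (all of [2,3])
  i=2: ✓ (all of [3,4])
  i=3: ✗ (fails at j=5)
  i=4: ✗ (fails at j=5)
  i=5: ✗ (fails at j=6)

0, 1, 2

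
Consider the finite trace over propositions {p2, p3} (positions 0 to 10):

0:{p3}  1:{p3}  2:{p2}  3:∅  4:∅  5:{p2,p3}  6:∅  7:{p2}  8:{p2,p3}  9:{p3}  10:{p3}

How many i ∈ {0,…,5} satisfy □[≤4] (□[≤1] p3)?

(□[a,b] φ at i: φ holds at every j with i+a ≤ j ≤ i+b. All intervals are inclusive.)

0

Evaluate at each i in [0,5]:
  i=0: ✗ (fails at j=1)
  i=1: ✗ (fails at j=1)
  i=2: ✗ (fails at j=2)
  i=3: ✗ (fails at j=3)
  i=4: ✗ (fails at j=4)
  i=5: ✗ (fails at j=5)
Positions where it holds: {} → 0.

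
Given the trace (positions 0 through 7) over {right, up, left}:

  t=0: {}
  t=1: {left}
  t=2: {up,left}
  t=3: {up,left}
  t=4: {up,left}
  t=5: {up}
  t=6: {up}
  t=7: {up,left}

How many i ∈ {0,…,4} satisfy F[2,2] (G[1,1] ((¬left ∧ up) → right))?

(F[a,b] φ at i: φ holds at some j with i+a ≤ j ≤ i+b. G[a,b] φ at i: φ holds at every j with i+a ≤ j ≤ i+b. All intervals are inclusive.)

Evaluate at each i in [0,4]:
  i=0: ✓ (witness j=2)
  i=1: ✓ (witness j=3)
  i=2: ✗ (none in [4,4])
  i=3: ✗ (none in [5,5])
  i=4: ✓ (witness j=6)
Positions where it holds: {0, 1, 4} → 3.

3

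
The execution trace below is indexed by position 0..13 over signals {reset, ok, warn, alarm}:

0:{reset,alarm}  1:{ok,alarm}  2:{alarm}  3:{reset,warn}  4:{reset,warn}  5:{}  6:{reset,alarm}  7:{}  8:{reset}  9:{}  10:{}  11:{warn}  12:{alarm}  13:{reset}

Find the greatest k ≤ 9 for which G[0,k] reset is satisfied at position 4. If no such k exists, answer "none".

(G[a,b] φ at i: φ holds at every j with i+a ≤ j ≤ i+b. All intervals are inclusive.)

reset must hold from j=4 onward; find where it first fails.
  j=4: holds
  j=5: fails
Holds on [4,4], so largest k = 0.

0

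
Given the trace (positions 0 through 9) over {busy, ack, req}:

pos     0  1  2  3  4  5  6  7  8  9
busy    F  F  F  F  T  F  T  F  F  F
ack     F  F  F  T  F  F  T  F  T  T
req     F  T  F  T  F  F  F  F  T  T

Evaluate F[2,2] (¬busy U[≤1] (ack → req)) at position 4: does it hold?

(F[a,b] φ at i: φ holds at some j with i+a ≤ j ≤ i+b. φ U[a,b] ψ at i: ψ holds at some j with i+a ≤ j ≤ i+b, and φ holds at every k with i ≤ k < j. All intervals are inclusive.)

False

Check (¬busy U[≤1] (ack → req)) at each j in [6,6]:
  j=6: fails
No position in the window satisfies it → formula fails.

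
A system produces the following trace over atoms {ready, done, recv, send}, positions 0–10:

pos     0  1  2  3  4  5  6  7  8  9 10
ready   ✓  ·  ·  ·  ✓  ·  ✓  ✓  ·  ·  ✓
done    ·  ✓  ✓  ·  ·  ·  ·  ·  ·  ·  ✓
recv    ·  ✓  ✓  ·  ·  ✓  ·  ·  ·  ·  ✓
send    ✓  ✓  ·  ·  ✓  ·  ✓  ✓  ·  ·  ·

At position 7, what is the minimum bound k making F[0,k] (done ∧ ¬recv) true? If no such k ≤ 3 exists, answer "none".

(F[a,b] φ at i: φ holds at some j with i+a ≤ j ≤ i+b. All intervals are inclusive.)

none

Scan j = 7,8,… for (done ∧ ¬recv):
  j=7: fails
  j=8: fails
  j=9: fails
  j=10: fails
No j in [7,10] satisfies it → none.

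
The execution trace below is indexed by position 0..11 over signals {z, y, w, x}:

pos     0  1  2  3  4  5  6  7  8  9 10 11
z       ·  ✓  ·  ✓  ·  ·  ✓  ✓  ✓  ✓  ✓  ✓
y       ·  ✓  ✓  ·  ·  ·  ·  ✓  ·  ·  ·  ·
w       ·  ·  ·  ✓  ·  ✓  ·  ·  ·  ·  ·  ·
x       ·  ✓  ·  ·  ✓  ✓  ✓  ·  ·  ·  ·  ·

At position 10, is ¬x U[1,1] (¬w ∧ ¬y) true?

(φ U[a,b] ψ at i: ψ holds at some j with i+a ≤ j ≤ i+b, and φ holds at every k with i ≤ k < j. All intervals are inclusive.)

Yes

Need some j in [11,11] with (¬w ∧ ¬y), and ¬x at every k in [10,j-1].
  j=11: (¬w ∧ ¬y) holds; ¬x holds at every k in [10,10] → satisfied.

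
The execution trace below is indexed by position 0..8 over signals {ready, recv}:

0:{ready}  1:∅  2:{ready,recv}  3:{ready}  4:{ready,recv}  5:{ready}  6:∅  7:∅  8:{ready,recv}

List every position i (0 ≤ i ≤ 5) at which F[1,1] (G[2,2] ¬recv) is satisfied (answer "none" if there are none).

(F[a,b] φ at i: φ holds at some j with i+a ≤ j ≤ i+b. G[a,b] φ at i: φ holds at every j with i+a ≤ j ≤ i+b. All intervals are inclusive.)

0, 2, 3, 4

Evaluate at each i in [0,5]:
  i=0: ✓ (witness j=1)
  i=1: ✗ (none in [2,2])
  i=2: ✓ (witness j=3)
  i=3: ✓ (witness j=4)
  i=4: ✓ (witness j=5)
  i=5: ✗ (none in [6,6])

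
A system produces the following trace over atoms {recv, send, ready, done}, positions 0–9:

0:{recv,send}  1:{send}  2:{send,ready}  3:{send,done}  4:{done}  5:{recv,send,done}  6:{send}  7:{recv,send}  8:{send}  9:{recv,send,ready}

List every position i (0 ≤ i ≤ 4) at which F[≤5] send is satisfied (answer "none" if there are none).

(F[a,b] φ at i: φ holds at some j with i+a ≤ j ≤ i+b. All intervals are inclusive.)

Evaluate at each i in [0,4]:
  i=0: ✓ (witness j=0)
  i=1: ✓ (witness j=1)
  i=2: ✓ (witness j=2)
  i=3: ✓ (witness j=3)
  i=4: ✓ (witness j=5)

0, 1, 2, 3, 4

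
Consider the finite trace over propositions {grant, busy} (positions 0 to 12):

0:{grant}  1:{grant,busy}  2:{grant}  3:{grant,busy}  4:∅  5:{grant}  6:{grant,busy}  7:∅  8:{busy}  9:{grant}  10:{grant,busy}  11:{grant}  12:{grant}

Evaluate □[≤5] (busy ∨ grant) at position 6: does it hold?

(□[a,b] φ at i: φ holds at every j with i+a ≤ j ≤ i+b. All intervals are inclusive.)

Check (busy ∨ grant) at every j in [6,11]:
  j=6: true
  j=7: false
  j=8: true
  j=9: true
  j=10: true
  j=11: true
Fails at j=7 → formula fails.

No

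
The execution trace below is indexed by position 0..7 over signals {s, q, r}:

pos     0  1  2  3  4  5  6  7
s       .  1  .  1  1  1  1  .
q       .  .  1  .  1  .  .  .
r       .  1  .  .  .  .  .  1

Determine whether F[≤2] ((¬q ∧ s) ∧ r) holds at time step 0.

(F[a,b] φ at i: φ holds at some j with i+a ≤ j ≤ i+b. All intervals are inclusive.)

Check ((¬q ∧ s) ∧ r) at each j in [0,2]:
  j=0: false
  j=1: true
  j=2: false
Found at j=1 → formula holds.

True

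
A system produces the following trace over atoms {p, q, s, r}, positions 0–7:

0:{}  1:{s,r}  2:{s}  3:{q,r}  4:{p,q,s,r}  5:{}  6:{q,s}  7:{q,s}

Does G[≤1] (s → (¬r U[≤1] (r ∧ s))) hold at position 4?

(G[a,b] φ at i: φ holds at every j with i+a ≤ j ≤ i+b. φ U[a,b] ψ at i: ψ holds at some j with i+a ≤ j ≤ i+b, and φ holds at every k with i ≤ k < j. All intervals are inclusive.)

Check (s → (¬r U[≤1] (r ∧ s))) at every j in [4,5]:
  j=4: antecedent true; consequent holds → ✓
  j=5: antecedent false → ✓
All positions satisfy it → formula holds.

Yes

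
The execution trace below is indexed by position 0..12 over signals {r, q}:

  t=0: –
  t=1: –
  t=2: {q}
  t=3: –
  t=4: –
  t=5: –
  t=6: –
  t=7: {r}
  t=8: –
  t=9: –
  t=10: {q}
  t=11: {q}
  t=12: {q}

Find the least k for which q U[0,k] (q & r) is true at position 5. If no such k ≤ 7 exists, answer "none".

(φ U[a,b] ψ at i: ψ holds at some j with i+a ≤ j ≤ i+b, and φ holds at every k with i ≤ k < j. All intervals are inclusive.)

none

Need earliest j ≥ 5 with (q & r), and q at every k in [5,j-1].
  j=5: rhs fails.
  j=6: rhs fails.
  j=7: rhs fails.
  j=8: rhs fails.
  j=9: rhs fails.
  j=10: rhs fails.
  j=11: rhs fails.
  j=12: rhs fails.
No witness within the range → none.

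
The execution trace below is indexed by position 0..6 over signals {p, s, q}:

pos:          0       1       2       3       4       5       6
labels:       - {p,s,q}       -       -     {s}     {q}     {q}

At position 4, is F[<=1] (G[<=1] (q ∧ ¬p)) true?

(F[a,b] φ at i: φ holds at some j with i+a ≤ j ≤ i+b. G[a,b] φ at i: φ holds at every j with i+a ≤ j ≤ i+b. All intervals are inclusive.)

Check G[<=1] (q ∧ ¬p) at each j in [4,5]:
  j=4: fails at 4
  j=5: holds on [5,6]
Found at j=5 → formula holds.

Yes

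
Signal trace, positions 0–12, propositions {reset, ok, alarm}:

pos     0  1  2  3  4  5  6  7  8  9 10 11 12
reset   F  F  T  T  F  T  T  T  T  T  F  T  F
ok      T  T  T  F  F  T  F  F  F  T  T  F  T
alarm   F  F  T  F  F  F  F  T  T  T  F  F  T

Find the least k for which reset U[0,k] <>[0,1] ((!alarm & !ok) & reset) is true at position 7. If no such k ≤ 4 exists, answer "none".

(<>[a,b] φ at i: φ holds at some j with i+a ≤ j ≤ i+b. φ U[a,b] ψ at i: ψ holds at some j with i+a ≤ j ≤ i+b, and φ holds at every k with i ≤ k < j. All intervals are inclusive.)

3

Need earliest j ≥ 7 with <>[0,1] ((!alarm & !ok) & reset), and reset at every k in [7,j-1].
  j=7: rhs fails.
  j=8: rhs fails.
  j=9: rhs fails.
  j=10: rhs holds; lhs holds on [7,9]. k = 3.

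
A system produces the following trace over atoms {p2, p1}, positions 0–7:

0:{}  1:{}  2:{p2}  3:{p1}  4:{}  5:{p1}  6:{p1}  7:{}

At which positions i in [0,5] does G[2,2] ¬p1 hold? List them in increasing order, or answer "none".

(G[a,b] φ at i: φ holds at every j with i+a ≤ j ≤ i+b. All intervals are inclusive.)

0, 2, 5

Evaluate at each i in [0,5]:
  i=0: ✓ (all of [2,2])
  i=1: ✗ (fails at j=3)
  i=2: ✓ (all of [4,4])
  i=3: ✗ (fails at j=5)
  i=4: ✗ (fails at j=6)
  i=5: ✓ (all of [7,7])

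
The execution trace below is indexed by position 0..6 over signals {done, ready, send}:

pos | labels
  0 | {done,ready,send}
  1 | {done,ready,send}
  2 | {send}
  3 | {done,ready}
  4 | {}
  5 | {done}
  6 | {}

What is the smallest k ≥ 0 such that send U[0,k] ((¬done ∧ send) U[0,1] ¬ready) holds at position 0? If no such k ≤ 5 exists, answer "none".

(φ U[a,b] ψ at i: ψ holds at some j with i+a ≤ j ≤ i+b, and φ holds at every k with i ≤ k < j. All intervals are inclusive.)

2

Need earliest j ≥ 0 with ((¬done ∧ send) U[0,1] ¬ready), and send at every k in [0,j-1].
  j=0: rhs fails.
  j=1: rhs fails.
  j=2: rhs holds; lhs holds on [0,1]. k = 2.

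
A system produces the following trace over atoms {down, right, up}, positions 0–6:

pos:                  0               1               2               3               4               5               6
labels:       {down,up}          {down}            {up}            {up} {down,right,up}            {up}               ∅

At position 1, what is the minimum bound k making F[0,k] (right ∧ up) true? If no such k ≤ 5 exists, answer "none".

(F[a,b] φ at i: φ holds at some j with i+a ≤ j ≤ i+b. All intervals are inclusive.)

Scan j = 1,2,… for (right ∧ up):
  j=1: fails
  j=2: fails
  j=3: fails
  j=4: holds
First hit at j=4, so smallest k = 4-1 = 3.

3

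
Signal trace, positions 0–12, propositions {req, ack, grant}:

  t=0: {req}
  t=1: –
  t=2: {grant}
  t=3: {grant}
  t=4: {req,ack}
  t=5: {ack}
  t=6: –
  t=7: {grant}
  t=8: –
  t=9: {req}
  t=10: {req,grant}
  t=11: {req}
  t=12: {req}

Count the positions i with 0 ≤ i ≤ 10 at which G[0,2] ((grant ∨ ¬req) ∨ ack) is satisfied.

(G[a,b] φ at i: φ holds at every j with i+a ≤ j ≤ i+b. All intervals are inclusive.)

Evaluate at each i in [0,10]:
  i=0: ✗ (fails at j=0)
  i=1: ✓ (all of [1,3])
  i=2: ✓ (all of [2,4])
  i=3: ✓ (all of [3,5])
  i=4: ✓ (all of [4,6])
  i=5: ✓ (all of [5,7])
  i=6: ✓ (all of [6,8])
  i=7: ✗ (fails at j=9)
  i=8: ✗ (fails at j=9)
  i=9: ✗ (fails at j=9)
  i=10: ✗ (fails at j=11)
Positions where it holds: {1, 2, 3, 4, 5, 6} → 6.

6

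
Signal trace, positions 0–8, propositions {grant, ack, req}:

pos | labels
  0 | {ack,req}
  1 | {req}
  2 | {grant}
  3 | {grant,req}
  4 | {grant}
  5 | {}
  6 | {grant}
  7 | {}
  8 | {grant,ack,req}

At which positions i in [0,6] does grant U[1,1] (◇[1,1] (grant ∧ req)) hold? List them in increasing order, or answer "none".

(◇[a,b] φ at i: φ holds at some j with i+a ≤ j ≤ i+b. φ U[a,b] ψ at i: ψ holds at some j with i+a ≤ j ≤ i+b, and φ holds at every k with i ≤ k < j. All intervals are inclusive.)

6

Evaluate at each i in [0,6]:
  i=0: ✗ (no rhs in [1,1])
  i=1: ✗ (lhs fails at k=1 before rhs at j=2)
  i=2: ✗ (no rhs in [3,3])
  i=3: ✗ (no rhs in [4,4])
  i=4: ✗ (no rhs in [5,5])
  i=5: ✗ (no rhs in [6,6])
  i=6: ✓ (rhs at j=7; lhs holds on [6,6])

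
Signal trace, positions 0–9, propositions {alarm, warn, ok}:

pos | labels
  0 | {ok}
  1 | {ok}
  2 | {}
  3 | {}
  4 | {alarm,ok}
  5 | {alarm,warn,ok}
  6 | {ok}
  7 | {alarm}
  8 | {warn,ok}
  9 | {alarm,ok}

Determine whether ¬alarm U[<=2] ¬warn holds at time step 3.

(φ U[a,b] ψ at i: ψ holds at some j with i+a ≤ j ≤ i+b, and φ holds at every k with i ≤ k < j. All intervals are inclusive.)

Need some j in [3,5] with ¬warn, and ¬alarm at every k in [3,j-1].
  j=3: ¬warn holds; no prefix to check → satisfied.

True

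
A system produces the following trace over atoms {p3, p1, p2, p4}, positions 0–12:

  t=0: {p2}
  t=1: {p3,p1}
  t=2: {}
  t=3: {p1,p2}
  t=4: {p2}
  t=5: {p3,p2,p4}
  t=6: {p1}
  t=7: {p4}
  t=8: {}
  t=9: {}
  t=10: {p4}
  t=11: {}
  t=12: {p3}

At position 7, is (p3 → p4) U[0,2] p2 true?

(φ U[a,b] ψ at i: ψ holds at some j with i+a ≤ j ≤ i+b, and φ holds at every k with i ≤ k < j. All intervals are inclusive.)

No

Need some j in [7,9] with p2, and (p3 → p4) at every k in [7,j-1].
  j=7: p2 false.
  j=8: p2 false.
  j=9: p2 false.
No j in the window works → until fails.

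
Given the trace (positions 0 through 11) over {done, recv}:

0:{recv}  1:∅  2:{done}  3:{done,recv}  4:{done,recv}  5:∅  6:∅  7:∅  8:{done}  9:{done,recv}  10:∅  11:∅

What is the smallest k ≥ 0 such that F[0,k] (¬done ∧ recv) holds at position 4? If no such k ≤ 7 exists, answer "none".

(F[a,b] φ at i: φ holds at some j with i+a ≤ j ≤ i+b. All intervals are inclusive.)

Scan j = 4,5,… for (¬done ∧ recv):
  j=4: fails
  j=5: fails
  j=6: fails
  j=7: fails
  j=8: fails
  j=9: fails
  j=10: fails
  j=11: fails
No j in [4,11] satisfies it → none.

none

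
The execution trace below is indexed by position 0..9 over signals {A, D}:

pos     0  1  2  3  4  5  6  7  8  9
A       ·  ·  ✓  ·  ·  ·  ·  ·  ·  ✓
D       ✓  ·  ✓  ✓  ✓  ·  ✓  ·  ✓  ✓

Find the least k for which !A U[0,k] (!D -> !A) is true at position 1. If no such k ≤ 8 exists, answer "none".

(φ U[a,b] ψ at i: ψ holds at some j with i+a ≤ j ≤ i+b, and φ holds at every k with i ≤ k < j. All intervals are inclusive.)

Need earliest j ≥ 1 with (!D -> !A), and !A at every k in [1,j-1].
  j=1: rhs holds (empty prefix). k = 0.

0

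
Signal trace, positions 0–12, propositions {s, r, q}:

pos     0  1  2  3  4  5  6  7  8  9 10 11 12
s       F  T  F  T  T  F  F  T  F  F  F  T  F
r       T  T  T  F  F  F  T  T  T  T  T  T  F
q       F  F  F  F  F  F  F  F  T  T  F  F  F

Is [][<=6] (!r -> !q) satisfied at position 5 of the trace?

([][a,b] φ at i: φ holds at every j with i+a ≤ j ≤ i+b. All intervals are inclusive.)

Yes

Check (!r -> !q) at every j in [5,11]:
  j=5: antecedent true; consequent true → ✓
  j=6: antecedent false → ✓
  j=7: antecedent false → ✓
  j=8: antecedent false → ✓
  j=9: antecedent false → ✓
  j=10: antecedent false → ✓
  j=11: antecedent false → ✓
All positions satisfy it → formula holds.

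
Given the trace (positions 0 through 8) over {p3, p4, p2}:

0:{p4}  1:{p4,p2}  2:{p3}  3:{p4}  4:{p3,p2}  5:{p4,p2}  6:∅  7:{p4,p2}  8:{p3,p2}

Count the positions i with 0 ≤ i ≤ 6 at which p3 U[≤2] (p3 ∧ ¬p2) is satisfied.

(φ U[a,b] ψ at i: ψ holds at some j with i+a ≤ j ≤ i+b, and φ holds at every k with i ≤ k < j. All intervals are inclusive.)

Evaluate at each i in [0,6]:
  i=0: ✗ (lhs fails at k=0 before rhs at j=2)
  i=1: ✗ (lhs fails at k=1 before rhs at j=2)
  i=2: ✓ (rhs at j=2)
  i=3: ✗ (no rhs in [3,5])
  i=4: ✗ (no rhs in [4,6])
  i=5: ✗ (no rhs in [5,7])
  i=6: ✗ (no rhs in [6,8])
Positions where it holds: {2} → 1.

1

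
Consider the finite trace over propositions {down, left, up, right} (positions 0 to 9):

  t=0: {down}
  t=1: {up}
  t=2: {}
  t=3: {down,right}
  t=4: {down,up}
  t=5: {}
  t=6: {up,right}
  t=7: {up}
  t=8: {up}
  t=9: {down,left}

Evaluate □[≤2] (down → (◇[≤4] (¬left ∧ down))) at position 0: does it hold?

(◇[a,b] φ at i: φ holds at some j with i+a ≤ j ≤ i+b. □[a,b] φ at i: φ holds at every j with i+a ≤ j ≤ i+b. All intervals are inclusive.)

Check (down → (◇[≤4] (¬left ∧ down))) at every j in [0,2]:
  j=0: antecedent true; consequent holds (witness at 0) → ✓
  j=1: antecedent false → ✓
  j=2: antecedent false → ✓
All positions satisfy it → formula holds.

True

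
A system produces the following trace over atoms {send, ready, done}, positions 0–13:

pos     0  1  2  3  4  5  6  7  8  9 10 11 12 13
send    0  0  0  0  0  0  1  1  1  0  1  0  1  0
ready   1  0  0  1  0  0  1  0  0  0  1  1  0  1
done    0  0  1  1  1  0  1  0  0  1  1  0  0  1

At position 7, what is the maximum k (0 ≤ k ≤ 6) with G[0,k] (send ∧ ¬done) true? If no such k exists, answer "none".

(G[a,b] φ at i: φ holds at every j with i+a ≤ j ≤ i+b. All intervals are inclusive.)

1

(send ∧ ¬done) must hold from j=7 onward; find where it first fails.
  j=7: holds
  j=8: holds
  j=9: fails
Holds on [7,8], so largest k = 1.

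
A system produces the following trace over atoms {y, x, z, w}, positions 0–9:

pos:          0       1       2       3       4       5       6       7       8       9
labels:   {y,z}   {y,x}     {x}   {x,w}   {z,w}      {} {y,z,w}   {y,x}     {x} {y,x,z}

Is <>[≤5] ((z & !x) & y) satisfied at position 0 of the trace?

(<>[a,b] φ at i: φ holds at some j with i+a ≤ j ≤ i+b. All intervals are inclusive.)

Check ((z & !x) & y) at each j in [0,5]:
  j=0: true
  j=1: false
  j=2: false
  j=3: false
  j=4: false
  j=5: false
Found at j=0 → formula holds.

Yes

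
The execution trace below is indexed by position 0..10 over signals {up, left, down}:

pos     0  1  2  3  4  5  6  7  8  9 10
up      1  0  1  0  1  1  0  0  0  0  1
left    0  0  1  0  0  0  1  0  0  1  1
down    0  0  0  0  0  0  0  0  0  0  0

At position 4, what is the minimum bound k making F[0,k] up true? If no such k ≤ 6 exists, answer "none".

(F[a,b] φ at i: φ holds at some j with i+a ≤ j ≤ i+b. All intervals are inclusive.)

0

Scan j = 4,5,… for up:
  j=4: holds
First hit at j=4, so smallest k = 4-4 = 0.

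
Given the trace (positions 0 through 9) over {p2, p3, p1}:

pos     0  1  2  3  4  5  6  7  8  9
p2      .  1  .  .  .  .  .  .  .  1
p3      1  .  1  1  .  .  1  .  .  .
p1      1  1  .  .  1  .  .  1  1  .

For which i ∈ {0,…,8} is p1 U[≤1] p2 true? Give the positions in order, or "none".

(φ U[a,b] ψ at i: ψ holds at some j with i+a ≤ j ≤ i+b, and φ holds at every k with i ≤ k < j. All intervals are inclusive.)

Evaluate at each i in [0,8]:
  i=0: ✓ (rhs at j=1; lhs holds on [0,0])
  i=1: ✓ (rhs at j=1)
  i=2: ✗ (no rhs in [2,3])
  i=3: ✗ (no rhs in [3,4])
  i=4: ✗ (no rhs in [4,5])
  i=5: ✗ (no rhs in [5,6])
  i=6: ✗ (no rhs in [6,7])
  i=7: ✗ (no rhs in [7,8])
  i=8: ✓ (rhs at j=9; lhs holds on [8,8])

0, 1, 8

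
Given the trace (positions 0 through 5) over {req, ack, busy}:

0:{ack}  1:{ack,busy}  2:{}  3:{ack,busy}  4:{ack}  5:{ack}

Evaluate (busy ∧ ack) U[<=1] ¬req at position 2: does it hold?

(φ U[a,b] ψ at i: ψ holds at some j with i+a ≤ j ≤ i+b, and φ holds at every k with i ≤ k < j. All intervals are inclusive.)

Need some j in [2,3] with ¬req, and (busy ∧ ack) at every k in [2,j-1].
  j=2: ¬req holds; no prefix to check → satisfied.

Yes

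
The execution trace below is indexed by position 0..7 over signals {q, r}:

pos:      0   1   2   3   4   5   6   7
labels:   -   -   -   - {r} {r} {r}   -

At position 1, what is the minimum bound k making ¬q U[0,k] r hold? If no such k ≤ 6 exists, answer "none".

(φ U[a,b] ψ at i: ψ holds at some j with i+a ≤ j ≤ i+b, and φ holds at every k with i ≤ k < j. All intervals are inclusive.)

3

Need earliest j ≥ 1 with r, and ¬q at every k in [1,j-1].
  j=1: rhs fails.
  j=2: rhs fails.
  j=3: rhs fails.
  j=4: rhs holds; lhs holds on [1,3]. k = 3.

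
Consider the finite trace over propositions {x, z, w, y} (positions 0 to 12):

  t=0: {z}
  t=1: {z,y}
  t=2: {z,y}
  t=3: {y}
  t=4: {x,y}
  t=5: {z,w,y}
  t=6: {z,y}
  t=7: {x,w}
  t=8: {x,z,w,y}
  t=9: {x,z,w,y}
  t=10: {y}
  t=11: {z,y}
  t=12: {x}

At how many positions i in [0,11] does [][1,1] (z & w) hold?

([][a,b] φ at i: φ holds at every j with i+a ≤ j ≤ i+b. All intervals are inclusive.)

Evaluate at each i in [0,11]:
  i=0: ✗ (fails at j=1)
  i=1: ✗ (fails at j=2)
  i=2: ✗ (fails at j=3)
  i=3: ✗ (fails at j=4)
  i=4: ✓ (all of [5,5])
  i=5: ✗ (fails at j=6)
  i=6: ✗ (fails at j=7)
  i=7: ✓ (all of [8,8])
  i=8: ✓ (all of [9,9])
  i=9: ✗ (fails at j=10)
  i=10: ✗ (fails at j=11)
  i=11: ✗ (fails at j=12)
Positions where it holds: {4, 7, 8} → 3.

3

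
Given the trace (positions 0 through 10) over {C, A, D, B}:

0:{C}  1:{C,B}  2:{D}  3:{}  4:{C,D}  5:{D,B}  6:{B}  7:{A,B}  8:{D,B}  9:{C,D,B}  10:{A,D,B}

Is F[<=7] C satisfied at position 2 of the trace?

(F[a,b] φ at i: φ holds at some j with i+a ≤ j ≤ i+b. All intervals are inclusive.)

Yes

Check C at each j in [2,9]:
  j=2: false
  j=3: false
  j=4: true
  j=5: false
  j=6: false
  j=7: false
  j=8: false
  j=9: true
Found at j=4 → formula holds.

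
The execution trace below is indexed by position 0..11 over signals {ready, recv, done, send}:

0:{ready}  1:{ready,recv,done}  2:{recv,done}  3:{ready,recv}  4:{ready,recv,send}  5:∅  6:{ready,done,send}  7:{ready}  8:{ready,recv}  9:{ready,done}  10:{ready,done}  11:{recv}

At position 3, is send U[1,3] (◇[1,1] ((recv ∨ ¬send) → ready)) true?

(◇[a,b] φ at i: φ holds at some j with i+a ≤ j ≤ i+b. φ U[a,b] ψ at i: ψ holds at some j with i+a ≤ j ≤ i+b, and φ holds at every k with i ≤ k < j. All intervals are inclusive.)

No

Need some j in [4,6] with ◇[1,1] ((recv ∨ ¬send) → ready), and send at every k in [3,j-1].
  j=4: ◇[1,1] ((recv ∨ ¬send) → ready) — fails (none in [5,5]).
  j=5: ◇[1,1] ((recv ∨ ¬send) → ready) holds, but send fails at k=3 → not this j.
  j=6: ◇[1,1] ((recv ∨ ¬send) → ready) holds, but send fails at k=3 → not this j.
No j in the window works → until fails.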